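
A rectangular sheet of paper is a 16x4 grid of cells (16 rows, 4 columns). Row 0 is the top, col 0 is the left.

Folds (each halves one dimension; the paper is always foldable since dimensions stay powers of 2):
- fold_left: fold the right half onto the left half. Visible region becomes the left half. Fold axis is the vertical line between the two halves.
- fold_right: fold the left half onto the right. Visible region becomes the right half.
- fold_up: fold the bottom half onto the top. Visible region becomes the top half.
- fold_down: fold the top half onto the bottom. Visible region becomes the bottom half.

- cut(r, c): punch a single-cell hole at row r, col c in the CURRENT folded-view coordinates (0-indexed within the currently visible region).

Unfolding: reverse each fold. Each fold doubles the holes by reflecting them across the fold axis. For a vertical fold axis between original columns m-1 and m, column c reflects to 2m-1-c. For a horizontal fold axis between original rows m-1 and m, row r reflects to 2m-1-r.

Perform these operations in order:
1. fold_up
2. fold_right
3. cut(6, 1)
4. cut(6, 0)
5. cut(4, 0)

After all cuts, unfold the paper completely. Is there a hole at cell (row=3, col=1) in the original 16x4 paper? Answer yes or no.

Op 1 fold_up: fold axis h@8; visible region now rows[0,8) x cols[0,4) = 8x4
Op 2 fold_right: fold axis v@2; visible region now rows[0,8) x cols[2,4) = 8x2
Op 3 cut(6, 1): punch at orig (6,3); cuts so far [(6, 3)]; region rows[0,8) x cols[2,4) = 8x2
Op 4 cut(6, 0): punch at orig (6,2); cuts so far [(6, 2), (6, 3)]; region rows[0,8) x cols[2,4) = 8x2
Op 5 cut(4, 0): punch at orig (4,2); cuts so far [(4, 2), (6, 2), (6, 3)]; region rows[0,8) x cols[2,4) = 8x2
Unfold 1 (reflect across v@2): 6 holes -> [(4, 1), (4, 2), (6, 0), (6, 1), (6, 2), (6, 3)]
Unfold 2 (reflect across h@8): 12 holes -> [(4, 1), (4, 2), (6, 0), (6, 1), (6, 2), (6, 3), (9, 0), (9, 1), (9, 2), (9, 3), (11, 1), (11, 2)]
Holes: [(4, 1), (4, 2), (6, 0), (6, 1), (6, 2), (6, 3), (9, 0), (9, 1), (9, 2), (9, 3), (11, 1), (11, 2)]

Answer: no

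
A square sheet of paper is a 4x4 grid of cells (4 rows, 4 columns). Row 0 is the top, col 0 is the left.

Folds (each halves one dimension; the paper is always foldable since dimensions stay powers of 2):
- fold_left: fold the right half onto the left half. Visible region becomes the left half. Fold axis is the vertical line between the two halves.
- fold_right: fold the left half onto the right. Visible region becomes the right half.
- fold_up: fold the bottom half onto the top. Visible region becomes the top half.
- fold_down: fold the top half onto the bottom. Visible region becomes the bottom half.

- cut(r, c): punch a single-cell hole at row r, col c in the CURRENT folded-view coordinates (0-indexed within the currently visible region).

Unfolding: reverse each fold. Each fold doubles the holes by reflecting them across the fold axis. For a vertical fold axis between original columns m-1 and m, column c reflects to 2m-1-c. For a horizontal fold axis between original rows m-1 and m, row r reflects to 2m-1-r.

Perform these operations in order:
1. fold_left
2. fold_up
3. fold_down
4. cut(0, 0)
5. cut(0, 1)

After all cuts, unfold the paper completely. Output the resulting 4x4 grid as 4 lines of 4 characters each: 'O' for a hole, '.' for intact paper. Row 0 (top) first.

Answer: OOOO
OOOO
OOOO
OOOO

Derivation:
Op 1 fold_left: fold axis v@2; visible region now rows[0,4) x cols[0,2) = 4x2
Op 2 fold_up: fold axis h@2; visible region now rows[0,2) x cols[0,2) = 2x2
Op 3 fold_down: fold axis h@1; visible region now rows[1,2) x cols[0,2) = 1x2
Op 4 cut(0, 0): punch at orig (1,0); cuts so far [(1, 0)]; region rows[1,2) x cols[0,2) = 1x2
Op 5 cut(0, 1): punch at orig (1,1); cuts so far [(1, 0), (1, 1)]; region rows[1,2) x cols[0,2) = 1x2
Unfold 1 (reflect across h@1): 4 holes -> [(0, 0), (0, 1), (1, 0), (1, 1)]
Unfold 2 (reflect across h@2): 8 holes -> [(0, 0), (0, 1), (1, 0), (1, 1), (2, 0), (2, 1), (3, 0), (3, 1)]
Unfold 3 (reflect across v@2): 16 holes -> [(0, 0), (0, 1), (0, 2), (0, 3), (1, 0), (1, 1), (1, 2), (1, 3), (2, 0), (2, 1), (2, 2), (2, 3), (3, 0), (3, 1), (3, 2), (3, 3)]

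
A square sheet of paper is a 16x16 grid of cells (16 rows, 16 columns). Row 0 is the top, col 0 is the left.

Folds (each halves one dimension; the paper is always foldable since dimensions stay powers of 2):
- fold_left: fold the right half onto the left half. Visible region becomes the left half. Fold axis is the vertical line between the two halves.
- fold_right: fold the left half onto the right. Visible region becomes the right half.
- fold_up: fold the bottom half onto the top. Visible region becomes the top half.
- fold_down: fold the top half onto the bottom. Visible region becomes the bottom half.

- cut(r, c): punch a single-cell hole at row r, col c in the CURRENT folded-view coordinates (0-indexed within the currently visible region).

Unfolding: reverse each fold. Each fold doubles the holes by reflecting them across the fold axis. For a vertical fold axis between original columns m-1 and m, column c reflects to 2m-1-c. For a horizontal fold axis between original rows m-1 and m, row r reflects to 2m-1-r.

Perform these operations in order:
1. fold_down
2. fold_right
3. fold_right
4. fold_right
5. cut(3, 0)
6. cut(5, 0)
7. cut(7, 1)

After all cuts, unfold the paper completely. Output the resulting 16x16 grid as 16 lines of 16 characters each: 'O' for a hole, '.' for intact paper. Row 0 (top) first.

Op 1 fold_down: fold axis h@8; visible region now rows[8,16) x cols[0,16) = 8x16
Op 2 fold_right: fold axis v@8; visible region now rows[8,16) x cols[8,16) = 8x8
Op 3 fold_right: fold axis v@12; visible region now rows[8,16) x cols[12,16) = 8x4
Op 4 fold_right: fold axis v@14; visible region now rows[8,16) x cols[14,16) = 8x2
Op 5 cut(3, 0): punch at orig (11,14); cuts so far [(11, 14)]; region rows[8,16) x cols[14,16) = 8x2
Op 6 cut(5, 0): punch at orig (13,14); cuts so far [(11, 14), (13, 14)]; region rows[8,16) x cols[14,16) = 8x2
Op 7 cut(7, 1): punch at orig (15,15); cuts so far [(11, 14), (13, 14), (15, 15)]; region rows[8,16) x cols[14,16) = 8x2
Unfold 1 (reflect across v@14): 6 holes -> [(11, 13), (11, 14), (13, 13), (13, 14), (15, 12), (15, 15)]
Unfold 2 (reflect across v@12): 12 holes -> [(11, 9), (11, 10), (11, 13), (11, 14), (13, 9), (13, 10), (13, 13), (13, 14), (15, 8), (15, 11), (15, 12), (15, 15)]
Unfold 3 (reflect across v@8): 24 holes -> [(11, 1), (11, 2), (11, 5), (11, 6), (11, 9), (11, 10), (11, 13), (11, 14), (13, 1), (13, 2), (13, 5), (13, 6), (13, 9), (13, 10), (13, 13), (13, 14), (15, 0), (15, 3), (15, 4), (15, 7), (15, 8), (15, 11), (15, 12), (15, 15)]
Unfold 4 (reflect across h@8): 48 holes -> [(0, 0), (0, 3), (0, 4), (0, 7), (0, 8), (0, 11), (0, 12), (0, 15), (2, 1), (2, 2), (2, 5), (2, 6), (2, 9), (2, 10), (2, 13), (2, 14), (4, 1), (4, 2), (4, 5), (4, 6), (4, 9), (4, 10), (4, 13), (4, 14), (11, 1), (11, 2), (11, 5), (11, 6), (11, 9), (11, 10), (11, 13), (11, 14), (13, 1), (13, 2), (13, 5), (13, 6), (13, 9), (13, 10), (13, 13), (13, 14), (15, 0), (15, 3), (15, 4), (15, 7), (15, 8), (15, 11), (15, 12), (15, 15)]

Answer: O..OO..OO..OO..O
................
.OO..OO..OO..OO.
................
.OO..OO..OO..OO.
................
................
................
................
................
................
.OO..OO..OO..OO.
................
.OO..OO..OO..OO.
................
O..OO..OO..OO..O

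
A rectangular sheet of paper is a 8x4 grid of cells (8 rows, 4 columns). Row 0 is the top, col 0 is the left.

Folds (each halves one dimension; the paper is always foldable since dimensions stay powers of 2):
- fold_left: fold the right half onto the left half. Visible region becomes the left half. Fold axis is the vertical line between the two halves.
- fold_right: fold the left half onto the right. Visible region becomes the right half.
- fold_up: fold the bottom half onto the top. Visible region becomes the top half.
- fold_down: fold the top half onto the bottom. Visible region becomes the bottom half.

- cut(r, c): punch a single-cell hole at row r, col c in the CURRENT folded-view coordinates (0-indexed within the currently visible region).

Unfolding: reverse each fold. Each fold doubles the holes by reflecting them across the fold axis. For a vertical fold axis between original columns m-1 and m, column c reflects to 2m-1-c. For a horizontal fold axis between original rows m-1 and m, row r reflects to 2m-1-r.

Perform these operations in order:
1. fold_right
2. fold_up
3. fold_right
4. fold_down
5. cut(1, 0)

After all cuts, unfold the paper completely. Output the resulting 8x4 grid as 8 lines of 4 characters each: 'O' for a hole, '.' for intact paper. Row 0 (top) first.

Answer: OOOO
....
....
OOOO
OOOO
....
....
OOOO

Derivation:
Op 1 fold_right: fold axis v@2; visible region now rows[0,8) x cols[2,4) = 8x2
Op 2 fold_up: fold axis h@4; visible region now rows[0,4) x cols[2,4) = 4x2
Op 3 fold_right: fold axis v@3; visible region now rows[0,4) x cols[3,4) = 4x1
Op 4 fold_down: fold axis h@2; visible region now rows[2,4) x cols[3,4) = 2x1
Op 5 cut(1, 0): punch at orig (3,3); cuts so far [(3, 3)]; region rows[2,4) x cols[3,4) = 2x1
Unfold 1 (reflect across h@2): 2 holes -> [(0, 3), (3, 3)]
Unfold 2 (reflect across v@3): 4 holes -> [(0, 2), (0, 3), (3, 2), (3, 3)]
Unfold 3 (reflect across h@4): 8 holes -> [(0, 2), (0, 3), (3, 2), (3, 3), (4, 2), (4, 3), (7, 2), (7, 3)]
Unfold 4 (reflect across v@2): 16 holes -> [(0, 0), (0, 1), (0, 2), (0, 3), (3, 0), (3, 1), (3, 2), (3, 3), (4, 0), (4, 1), (4, 2), (4, 3), (7, 0), (7, 1), (7, 2), (7, 3)]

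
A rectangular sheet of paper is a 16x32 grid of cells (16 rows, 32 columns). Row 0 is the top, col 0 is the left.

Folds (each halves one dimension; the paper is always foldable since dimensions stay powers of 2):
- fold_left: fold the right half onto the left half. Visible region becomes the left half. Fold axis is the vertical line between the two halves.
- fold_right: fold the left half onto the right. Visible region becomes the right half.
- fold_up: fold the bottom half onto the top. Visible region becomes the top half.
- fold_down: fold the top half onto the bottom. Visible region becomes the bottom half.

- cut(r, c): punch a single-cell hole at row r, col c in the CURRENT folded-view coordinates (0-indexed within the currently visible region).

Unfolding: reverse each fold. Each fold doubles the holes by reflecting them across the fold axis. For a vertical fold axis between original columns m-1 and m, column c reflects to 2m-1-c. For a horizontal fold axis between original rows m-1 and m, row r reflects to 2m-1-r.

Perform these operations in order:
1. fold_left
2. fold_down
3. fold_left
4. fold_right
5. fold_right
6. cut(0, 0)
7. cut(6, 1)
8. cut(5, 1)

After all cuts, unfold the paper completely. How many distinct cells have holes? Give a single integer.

Op 1 fold_left: fold axis v@16; visible region now rows[0,16) x cols[0,16) = 16x16
Op 2 fold_down: fold axis h@8; visible region now rows[8,16) x cols[0,16) = 8x16
Op 3 fold_left: fold axis v@8; visible region now rows[8,16) x cols[0,8) = 8x8
Op 4 fold_right: fold axis v@4; visible region now rows[8,16) x cols[4,8) = 8x4
Op 5 fold_right: fold axis v@6; visible region now rows[8,16) x cols[6,8) = 8x2
Op 6 cut(0, 0): punch at orig (8,6); cuts so far [(8, 6)]; region rows[8,16) x cols[6,8) = 8x2
Op 7 cut(6, 1): punch at orig (14,7); cuts so far [(8, 6), (14, 7)]; region rows[8,16) x cols[6,8) = 8x2
Op 8 cut(5, 1): punch at orig (13,7); cuts so far [(8, 6), (13, 7), (14, 7)]; region rows[8,16) x cols[6,8) = 8x2
Unfold 1 (reflect across v@6): 6 holes -> [(8, 5), (8, 6), (13, 4), (13, 7), (14, 4), (14, 7)]
Unfold 2 (reflect across v@4): 12 holes -> [(8, 1), (8, 2), (8, 5), (8, 6), (13, 0), (13, 3), (13, 4), (13, 7), (14, 0), (14, 3), (14, 4), (14, 7)]
Unfold 3 (reflect across v@8): 24 holes -> [(8, 1), (8, 2), (8, 5), (8, 6), (8, 9), (8, 10), (8, 13), (8, 14), (13, 0), (13, 3), (13, 4), (13, 7), (13, 8), (13, 11), (13, 12), (13, 15), (14, 0), (14, 3), (14, 4), (14, 7), (14, 8), (14, 11), (14, 12), (14, 15)]
Unfold 4 (reflect across h@8): 48 holes -> [(1, 0), (1, 3), (1, 4), (1, 7), (1, 8), (1, 11), (1, 12), (1, 15), (2, 0), (2, 3), (2, 4), (2, 7), (2, 8), (2, 11), (2, 12), (2, 15), (7, 1), (7, 2), (7, 5), (7, 6), (7, 9), (7, 10), (7, 13), (7, 14), (8, 1), (8, 2), (8, 5), (8, 6), (8, 9), (8, 10), (8, 13), (8, 14), (13, 0), (13, 3), (13, 4), (13, 7), (13, 8), (13, 11), (13, 12), (13, 15), (14, 0), (14, 3), (14, 4), (14, 7), (14, 8), (14, 11), (14, 12), (14, 15)]
Unfold 5 (reflect across v@16): 96 holes -> [(1, 0), (1, 3), (1, 4), (1, 7), (1, 8), (1, 11), (1, 12), (1, 15), (1, 16), (1, 19), (1, 20), (1, 23), (1, 24), (1, 27), (1, 28), (1, 31), (2, 0), (2, 3), (2, 4), (2, 7), (2, 8), (2, 11), (2, 12), (2, 15), (2, 16), (2, 19), (2, 20), (2, 23), (2, 24), (2, 27), (2, 28), (2, 31), (7, 1), (7, 2), (7, 5), (7, 6), (7, 9), (7, 10), (7, 13), (7, 14), (7, 17), (7, 18), (7, 21), (7, 22), (7, 25), (7, 26), (7, 29), (7, 30), (8, 1), (8, 2), (8, 5), (8, 6), (8, 9), (8, 10), (8, 13), (8, 14), (8, 17), (8, 18), (8, 21), (8, 22), (8, 25), (8, 26), (8, 29), (8, 30), (13, 0), (13, 3), (13, 4), (13, 7), (13, 8), (13, 11), (13, 12), (13, 15), (13, 16), (13, 19), (13, 20), (13, 23), (13, 24), (13, 27), (13, 28), (13, 31), (14, 0), (14, 3), (14, 4), (14, 7), (14, 8), (14, 11), (14, 12), (14, 15), (14, 16), (14, 19), (14, 20), (14, 23), (14, 24), (14, 27), (14, 28), (14, 31)]

Answer: 96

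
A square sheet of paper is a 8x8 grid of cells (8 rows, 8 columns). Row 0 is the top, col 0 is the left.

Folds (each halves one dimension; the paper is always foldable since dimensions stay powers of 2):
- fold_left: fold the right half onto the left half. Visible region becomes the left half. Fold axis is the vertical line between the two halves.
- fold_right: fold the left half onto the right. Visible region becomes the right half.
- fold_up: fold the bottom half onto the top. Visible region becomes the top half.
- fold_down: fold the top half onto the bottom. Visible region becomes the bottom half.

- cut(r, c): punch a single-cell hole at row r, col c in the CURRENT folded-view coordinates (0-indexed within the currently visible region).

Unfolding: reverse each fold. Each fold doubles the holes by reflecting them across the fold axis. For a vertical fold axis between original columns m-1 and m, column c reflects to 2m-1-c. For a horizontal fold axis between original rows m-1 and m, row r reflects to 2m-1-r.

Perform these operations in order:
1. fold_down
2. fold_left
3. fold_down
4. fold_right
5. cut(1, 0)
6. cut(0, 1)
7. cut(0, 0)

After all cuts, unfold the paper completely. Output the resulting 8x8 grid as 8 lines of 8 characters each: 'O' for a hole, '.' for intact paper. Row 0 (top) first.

Op 1 fold_down: fold axis h@4; visible region now rows[4,8) x cols[0,8) = 4x8
Op 2 fold_left: fold axis v@4; visible region now rows[4,8) x cols[0,4) = 4x4
Op 3 fold_down: fold axis h@6; visible region now rows[6,8) x cols[0,4) = 2x4
Op 4 fold_right: fold axis v@2; visible region now rows[6,8) x cols[2,4) = 2x2
Op 5 cut(1, 0): punch at orig (7,2); cuts so far [(7, 2)]; region rows[6,8) x cols[2,4) = 2x2
Op 6 cut(0, 1): punch at orig (6,3); cuts so far [(6, 3), (7, 2)]; region rows[6,8) x cols[2,4) = 2x2
Op 7 cut(0, 0): punch at orig (6,2); cuts so far [(6, 2), (6, 3), (7, 2)]; region rows[6,8) x cols[2,4) = 2x2
Unfold 1 (reflect across v@2): 6 holes -> [(6, 0), (6, 1), (6, 2), (6, 3), (7, 1), (7, 2)]
Unfold 2 (reflect across h@6): 12 holes -> [(4, 1), (4, 2), (5, 0), (5, 1), (5, 2), (5, 3), (6, 0), (6, 1), (6, 2), (6, 3), (7, 1), (7, 2)]
Unfold 3 (reflect across v@4): 24 holes -> [(4, 1), (4, 2), (4, 5), (4, 6), (5, 0), (5, 1), (5, 2), (5, 3), (5, 4), (5, 5), (5, 6), (5, 7), (6, 0), (6, 1), (6, 2), (6, 3), (6, 4), (6, 5), (6, 6), (6, 7), (7, 1), (7, 2), (7, 5), (7, 6)]
Unfold 4 (reflect across h@4): 48 holes -> [(0, 1), (0, 2), (0, 5), (0, 6), (1, 0), (1, 1), (1, 2), (1, 3), (1, 4), (1, 5), (1, 6), (1, 7), (2, 0), (2, 1), (2, 2), (2, 3), (2, 4), (2, 5), (2, 6), (2, 7), (3, 1), (3, 2), (3, 5), (3, 6), (4, 1), (4, 2), (4, 5), (4, 6), (5, 0), (5, 1), (5, 2), (5, 3), (5, 4), (5, 5), (5, 6), (5, 7), (6, 0), (6, 1), (6, 2), (6, 3), (6, 4), (6, 5), (6, 6), (6, 7), (7, 1), (7, 2), (7, 5), (7, 6)]

Answer: .OO..OO.
OOOOOOOO
OOOOOOOO
.OO..OO.
.OO..OO.
OOOOOOOO
OOOOOOOO
.OO..OO.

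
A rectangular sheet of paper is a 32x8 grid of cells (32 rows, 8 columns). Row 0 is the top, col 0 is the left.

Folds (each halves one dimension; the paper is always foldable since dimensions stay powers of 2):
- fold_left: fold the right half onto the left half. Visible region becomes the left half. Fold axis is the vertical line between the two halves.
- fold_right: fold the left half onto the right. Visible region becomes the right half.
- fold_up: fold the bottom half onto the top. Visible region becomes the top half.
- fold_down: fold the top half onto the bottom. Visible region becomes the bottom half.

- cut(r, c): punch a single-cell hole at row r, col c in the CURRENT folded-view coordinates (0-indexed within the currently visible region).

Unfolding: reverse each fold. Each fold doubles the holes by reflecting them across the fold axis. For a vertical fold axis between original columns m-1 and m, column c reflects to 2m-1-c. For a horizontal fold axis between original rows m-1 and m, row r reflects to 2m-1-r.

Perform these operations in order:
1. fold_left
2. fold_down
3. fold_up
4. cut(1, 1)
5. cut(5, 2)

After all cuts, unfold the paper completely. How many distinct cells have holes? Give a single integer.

Op 1 fold_left: fold axis v@4; visible region now rows[0,32) x cols[0,4) = 32x4
Op 2 fold_down: fold axis h@16; visible region now rows[16,32) x cols[0,4) = 16x4
Op 3 fold_up: fold axis h@24; visible region now rows[16,24) x cols[0,4) = 8x4
Op 4 cut(1, 1): punch at orig (17,1); cuts so far [(17, 1)]; region rows[16,24) x cols[0,4) = 8x4
Op 5 cut(5, 2): punch at orig (21,2); cuts so far [(17, 1), (21, 2)]; region rows[16,24) x cols[0,4) = 8x4
Unfold 1 (reflect across h@24): 4 holes -> [(17, 1), (21, 2), (26, 2), (30, 1)]
Unfold 2 (reflect across h@16): 8 holes -> [(1, 1), (5, 2), (10, 2), (14, 1), (17, 1), (21, 2), (26, 2), (30, 1)]
Unfold 3 (reflect across v@4): 16 holes -> [(1, 1), (1, 6), (5, 2), (5, 5), (10, 2), (10, 5), (14, 1), (14, 6), (17, 1), (17, 6), (21, 2), (21, 5), (26, 2), (26, 5), (30, 1), (30, 6)]

Answer: 16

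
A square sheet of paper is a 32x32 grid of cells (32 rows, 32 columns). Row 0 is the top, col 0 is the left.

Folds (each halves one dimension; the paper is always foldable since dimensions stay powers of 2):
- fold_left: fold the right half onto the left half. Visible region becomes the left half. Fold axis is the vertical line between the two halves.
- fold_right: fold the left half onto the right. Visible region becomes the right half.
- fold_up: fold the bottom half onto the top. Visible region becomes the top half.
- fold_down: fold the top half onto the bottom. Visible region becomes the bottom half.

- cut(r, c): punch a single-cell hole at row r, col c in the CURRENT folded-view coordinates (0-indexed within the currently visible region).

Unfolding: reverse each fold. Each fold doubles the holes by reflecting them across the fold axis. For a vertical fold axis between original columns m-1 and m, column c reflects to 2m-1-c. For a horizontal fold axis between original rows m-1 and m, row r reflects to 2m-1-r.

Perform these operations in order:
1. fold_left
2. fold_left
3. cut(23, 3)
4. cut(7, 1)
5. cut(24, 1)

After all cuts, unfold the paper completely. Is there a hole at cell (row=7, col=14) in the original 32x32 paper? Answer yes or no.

Op 1 fold_left: fold axis v@16; visible region now rows[0,32) x cols[0,16) = 32x16
Op 2 fold_left: fold axis v@8; visible region now rows[0,32) x cols[0,8) = 32x8
Op 3 cut(23, 3): punch at orig (23,3); cuts so far [(23, 3)]; region rows[0,32) x cols[0,8) = 32x8
Op 4 cut(7, 1): punch at orig (7,1); cuts so far [(7, 1), (23, 3)]; region rows[0,32) x cols[0,8) = 32x8
Op 5 cut(24, 1): punch at orig (24,1); cuts so far [(7, 1), (23, 3), (24, 1)]; region rows[0,32) x cols[0,8) = 32x8
Unfold 1 (reflect across v@8): 6 holes -> [(7, 1), (7, 14), (23, 3), (23, 12), (24, 1), (24, 14)]
Unfold 2 (reflect across v@16): 12 holes -> [(7, 1), (7, 14), (7, 17), (7, 30), (23, 3), (23, 12), (23, 19), (23, 28), (24, 1), (24, 14), (24, 17), (24, 30)]
Holes: [(7, 1), (7, 14), (7, 17), (7, 30), (23, 3), (23, 12), (23, 19), (23, 28), (24, 1), (24, 14), (24, 17), (24, 30)]

Answer: yes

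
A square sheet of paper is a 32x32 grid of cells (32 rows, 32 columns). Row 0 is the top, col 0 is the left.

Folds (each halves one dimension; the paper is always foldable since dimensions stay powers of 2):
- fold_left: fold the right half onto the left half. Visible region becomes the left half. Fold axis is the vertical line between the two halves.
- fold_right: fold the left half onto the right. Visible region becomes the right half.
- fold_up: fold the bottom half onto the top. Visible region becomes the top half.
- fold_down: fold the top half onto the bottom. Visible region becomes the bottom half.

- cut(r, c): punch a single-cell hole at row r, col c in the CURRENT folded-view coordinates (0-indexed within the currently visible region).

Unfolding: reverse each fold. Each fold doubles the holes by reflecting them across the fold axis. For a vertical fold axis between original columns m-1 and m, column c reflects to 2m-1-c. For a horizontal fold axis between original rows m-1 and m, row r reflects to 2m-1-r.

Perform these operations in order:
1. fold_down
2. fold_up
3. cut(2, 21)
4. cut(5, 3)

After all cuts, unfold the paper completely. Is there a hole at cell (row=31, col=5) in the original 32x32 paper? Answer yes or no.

Answer: no

Derivation:
Op 1 fold_down: fold axis h@16; visible region now rows[16,32) x cols[0,32) = 16x32
Op 2 fold_up: fold axis h@24; visible region now rows[16,24) x cols[0,32) = 8x32
Op 3 cut(2, 21): punch at orig (18,21); cuts so far [(18, 21)]; region rows[16,24) x cols[0,32) = 8x32
Op 4 cut(5, 3): punch at orig (21,3); cuts so far [(18, 21), (21, 3)]; region rows[16,24) x cols[0,32) = 8x32
Unfold 1 (reflect across h@24): 4 holes -> [(18, 21), (21, 3), (26, 3), (29, 21)]
Unfold 2 (reflect across h@16): 8 holes -> [(2, 21), (5, 3), (10, 3), (13, 21), (18, 21), (21, 3), (26, 3), (29, 21)]
Holes: [(2, 21), (5, 3), (10, 3), (13, 21), (18, 21), (21, 3), (26, 3), (29, 21)]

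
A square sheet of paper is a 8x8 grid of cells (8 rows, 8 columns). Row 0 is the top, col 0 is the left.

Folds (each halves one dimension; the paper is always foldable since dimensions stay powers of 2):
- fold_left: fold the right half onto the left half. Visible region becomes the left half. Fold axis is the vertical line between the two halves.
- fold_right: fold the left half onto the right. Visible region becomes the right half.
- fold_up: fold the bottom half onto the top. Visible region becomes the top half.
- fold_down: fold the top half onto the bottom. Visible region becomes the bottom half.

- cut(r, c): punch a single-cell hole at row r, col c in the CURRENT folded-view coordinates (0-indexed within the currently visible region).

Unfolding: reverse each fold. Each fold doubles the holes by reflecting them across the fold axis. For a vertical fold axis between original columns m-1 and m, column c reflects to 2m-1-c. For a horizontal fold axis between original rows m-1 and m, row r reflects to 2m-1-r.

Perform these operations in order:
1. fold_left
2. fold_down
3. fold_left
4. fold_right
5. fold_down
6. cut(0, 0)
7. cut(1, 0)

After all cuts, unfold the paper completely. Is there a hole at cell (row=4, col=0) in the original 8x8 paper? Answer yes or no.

Op 1 fold_left: fold axis v@4; visible region now rows[0,8) x cols[0,4) = 8x4
Op 2 fold_down: fold axis h@4; visible region now rows[4,8) x cols[0,4) = 4x4
Op 3 fold_left: fold axis v@2; visible region now rows[4,8) x cols[0,2) = 4x2
Op 4 fold_right: fold axis v@1; visible region now rows[4,8) x cols[1,2) = 4x1
Op 5 fold_down: fold axis h@6; visible region now rows[6,8) x cols[1,2) = 2x1
Op 6 cut(0, 0): punch at orig (6,1); cuts so far [(6, 1)]; region rows[6,8) x cols[1,2) = 2x1
Op 7 cut(1, 0): punch at orig (7,1); cuts so far [(6, 1), (7, 1)]; region rows[6,8) x cols[1,2) = 2x1
Unfold 1 (reflect across h@6): 4 holes -> [(4, 1), (5, 1), (6, 1), (7, 1)]
Unfold 2 (reflect across v@1): 8 holes -> [(4, 0), (4, 1), (5, 0), (5, 1), (6, 0), (6, 1), (7, 0), (7, 1)]
Unfold 3 (reflect across v@2): 16 holes -> [(4, 0), (4, 1), (4, 2), (4, 3), (5, 0), (5, 1), (5, 2), (5, 3), (6, 0), (6, 1), (6, 2), (6, 3), (7, 0), (7, 1), (7, 2), (7, 3)]
Unfold 4 (reflect across h@4): 32 holes -> [(0, 0), (0, 1), (0, 2), (0, 3), (1, 0), (1, 1), (1, 2), (1, 3), (2, 0), (2, 1), (2, 2), (2, 3), (3, 0), (3, 1), (3, 2), (3, 3), (4, 0), (4, 1), (4, 2), (4, 3), (5, 0), (5, 1), (5, 2), (5, 3), (6, 0), (6, 1), (6, 2), (6, 3), (7, 0), (7, 1), (7, 2), (7, 3)]
Unfold 5 (reflect across v@4): 64 holes -> [(0, 0), (0, 1), (0, 2), (0, 3), (0, 4), (0, 5), (0, 6), (0, 7), (1, 0), (1, 1), (1, 2), (1, 3), (1, 4), (1, 5), (1, 6), (1, 7), (2, 0), (2, 1), (2, 2), (2, 3), (2, 4), (2, 5), (2, 6), (2, 7), (3, 0), (3, 1), (3, 2), (3, 3), (3, 4), (3, 5), (3, 6), (3, 7), (4, 0), (4, 1), (4, 2), (4, 3), (4, 4), (4, 5), (4, 6), (4, 7), (5, 0), (5, 1), (5, 2), (5, 3), (5, 4), (5, 5), (5, 6), (5, 7), (6, 0), (6, 1), (6, 2), (6, 3), (6, 4), (6, 5), (6, 6), (6, 7), (7, 0), (7, 1), (7, 2), (7, 3), (7, 4), (7, 5), (7, 6), (7, 7)]
Holes: [(0, 0), (0, 1), (0, 2), (0, 3), (0, 4), (0, 5), (0, 6), (0, 7), (1, 0), (1, 1), (1, 2), (1, 3), (1, 4), (1, 5), (1, 6), (1, 7), (2, 0), (2, 1), (2, 2), (2, 3), (2, 4), (2, 5), (2, 6), (2, 7), (3, 0), (3, 1), (3, 2), (3, 3), (3, 4), (3, 5), (3, 6), (3, 7), (4, 0), (4, 1), (4, 2), (4, 3), (4, 4), (4, 5), (4, 6), (4, 7), (5, 0), (5, 1), (5, 2), (5, 3), (5, 4), (5, 5), (5, 6), (5, 7), (6, 0), (6, 1), (6, 2), (6, 3), (6, 4), (6, 5), (6, 6), (6, 7), (7, 0), (7, 1), (7, 2), (7, 3), (7, 4), (7, 5), (7, 6), (7, 7)]

Answer: yes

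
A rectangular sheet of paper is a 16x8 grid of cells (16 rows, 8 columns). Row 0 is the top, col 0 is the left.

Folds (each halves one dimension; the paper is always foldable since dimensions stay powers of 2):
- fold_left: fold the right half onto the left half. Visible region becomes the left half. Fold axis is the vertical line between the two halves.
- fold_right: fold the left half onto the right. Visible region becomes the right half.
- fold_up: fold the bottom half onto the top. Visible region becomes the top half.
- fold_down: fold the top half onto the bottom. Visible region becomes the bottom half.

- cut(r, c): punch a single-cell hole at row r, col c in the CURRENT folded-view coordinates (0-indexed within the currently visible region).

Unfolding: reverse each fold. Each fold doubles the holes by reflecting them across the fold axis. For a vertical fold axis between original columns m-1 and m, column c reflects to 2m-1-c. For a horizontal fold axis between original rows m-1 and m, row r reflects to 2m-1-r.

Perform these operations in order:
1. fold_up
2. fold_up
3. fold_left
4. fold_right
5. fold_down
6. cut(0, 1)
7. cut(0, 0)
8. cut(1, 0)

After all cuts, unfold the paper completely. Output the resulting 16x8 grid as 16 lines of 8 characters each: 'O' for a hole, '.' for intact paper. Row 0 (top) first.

Answer: .OO..OO.
OOOOOOOO
OOOOOOOO
.OO..OO.
.OO..OO.
OOOOOOOO
OOOOOOOO
.OO..OO.
.OO..OO.
OOOOOOOO
OOOOOOOO
.OO..OO.
.OO..OO.
OOOOOOOO
OOOOOOOO
.OO..OO.

Derivation:
Op 1 fold_up: fold axis h@8; visible region now rows[0,8) x cols[0,8) = 8x8
Op 2 fold_up: fold axis h@4; visible region now rows[0,4) x cols[0,8) = 4x8
Op 3 fold_left: fold axis v@4; visible region now rows[0,4) x cols[0,4) = 4x4
Op 4 fold_right: fold axis v@2; visible region now rows[0,4) x cols[2,4) = 4x2
Op 5 fold_down: fold axis h@2; visible region now rows[2,4) x cols[2,4) = 2x2
Op 6 cut(0, 1): punch at orig (2,3); cuts so far [(2, 3)]; region rows[2,4) x cols[2,4) = 2x2
Op 7 cut(0, 0): punch at orig (2,2); cuts so far [(2, 2), (2, 3)]; region rows[2,4) x cols[2,4) = 2x2
Op 8 cut(1, 0): punch at orig (3,2); cuts so far [(2, 2), (2, 3), (3, 2)]; region rows[2,4) x cols[2,4) = 2x2
Unfold 1 (reflect across h@2): 6 holes -> [(0, 2), (1, 2), (1, 3), (2, 2), (2, 3), (3, 2)]
Unfold 2 (reflect across v@2): 12 holes -> [(0, 1), (0, 2), (1, 0), (1, 1), (1, 2), (1, 3), (2, 0), (2, 1), (2, 2), (2, 3), (3, 1), (3, 2)]
Unfold 3 (reflect across v@4): 24 holes -> [(0, 1), (0, 2), (0, 5), (0, 6), (1, 0), (1, 1), (1, 2), (1, 3), (1, 4), (1, 5), (1, 6), (1, 7), (2, 0), (2, 1), (2, 2), (2, 3), (2, 4), (2, 5), (2, 6), (2, 7), (3, 1), (3, 2), (3, 5), (3, 6)]
Unfold 4 (reflect across h@4): 48 holes -> [(0, 1), (0, 2), (0, 5), (0, 6), (1, 0), (1, 1), (1, 2), (1, 3), (1, 4), (1, 5), (1, 6), (1, 7), (2, 0), (2, 1), (2, 2), (2, 3), (2, 4), (2, 5), (2, 6), (2, 7), (3, 1), (3, 2), (3, 5), (3, 6), (4, 1), (4, 2), (4, 5), (4, 6), (5, 0), (5, 1), (5, 2), (5, 3), (5, 4), (5, 5), (5, 6), (5, 7), (6, 0), (6, 1), (6, 2), (6, 3), (6, 4), (6, 5), (6, 6), (6, 7), (7, 1), (7, 2), (7, 5), (7, 6)]
Unfold 5 (reflect across h@8): 96 holes -> [(0, 1), (0, 2), (0, 5), (0, 6), (1, 0), (1, 1), (1, 2), (1, 3), (1, 4), (1, 5), (1, 6), (1, 7), (2, 0), (2, 1), (2, 2), (2, 3), (2, 4), (2, 5), (2, 6), (2, 7), (3, 1), (3, 2), (3, 5), (3, 6), (4, 1), (4, 2), (4, 5), (4, 6), (5, 0), (5, 1), (5, 2), (5, 3), (5, 4), (5, 5), (5, 6), (5, 7), (6, 0), (6, 1), (6, 2), (6, 3), (6, 4), (6, 5), (6, 6), (6, 7), (7, 1), (7, 2), (7, 5), (7, 6), (8, 1), (8, 2), (8, 5), (8, 6), (9, 0), (9, 1), (9, 2), (9, 3), (9, 4), (9, 5), (9, 6), (9, 7), (10, 0), (10, 1), (10, 2), (10, 3), (10, 4), (10, 5), (10, 6), (10, 7), (11, 1), (11, 2), (11, 5), (11, 6), (12, 1), (12, 2), (12, 5), (12, 6), (13, 0), (13, 1), (13, 2), (13, 3), (13, 4), (13, 5), (13, 6), (13, 7), (14, 0), (14, 1), (14, 2), (14, 3), (14, 4), (14, 5), (14, 6), (14, 7), (15, 1), (15, 2), (15, 5), (15, 6)]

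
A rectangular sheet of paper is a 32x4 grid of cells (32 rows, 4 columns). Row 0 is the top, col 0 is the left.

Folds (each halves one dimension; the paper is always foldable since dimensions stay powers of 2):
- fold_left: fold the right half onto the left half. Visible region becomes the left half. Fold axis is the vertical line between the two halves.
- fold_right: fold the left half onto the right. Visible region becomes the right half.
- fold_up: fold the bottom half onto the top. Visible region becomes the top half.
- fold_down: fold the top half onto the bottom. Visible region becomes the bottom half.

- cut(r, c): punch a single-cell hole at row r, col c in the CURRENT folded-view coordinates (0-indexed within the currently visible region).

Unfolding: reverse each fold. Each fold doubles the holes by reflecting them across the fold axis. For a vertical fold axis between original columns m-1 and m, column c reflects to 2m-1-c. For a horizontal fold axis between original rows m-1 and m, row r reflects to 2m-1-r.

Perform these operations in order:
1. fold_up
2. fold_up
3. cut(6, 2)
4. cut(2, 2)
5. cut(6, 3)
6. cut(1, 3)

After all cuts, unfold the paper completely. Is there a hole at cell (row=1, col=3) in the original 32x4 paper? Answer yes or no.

Op 1 fold_up: fold axis h@16; visible region now rows[0,16) x cols[0,4) = 16x4
Op 2 fold_up: fold axis h@8; visible region now rows[0,8) x cols[0,4) = 8x4
Op 3 cut(6, 2): punch at orig (6,2); cuts so far [(6, 2)]; region rows[0,8) x cols[0,4) = 8x4
Op 4 cut(2, 2): punch at orig (2,2); cuts so far [(2, 2), (6, 2)]; region rows[0,8) x cols[0,4) = 8x4
Op 5 cut(6, 3): punch at orig (6,3); cuts so far [(2, 2), (6, 2), (6, 3)]; region rows[0,8) x cols[0,4) = 8x4
Op 6 cut(1, 3): punch at orig (1,3); cuts so far [(1, 3), (2, 2), (6, 2), (6, 3)]; region rows[0,8) x cols[0,4) = 8x4
Unfold 1 (reflect across h@8): 8 holes -> [(1, 3), (2, 2), (6, 2), (6, 3), (9, 2), (9, 3), (13, 2), (14, 3)]
Unfold 2 (reflect across h@16): 16 holes -> [(1, 3), (2, 2), (6, 2), (6, 3), (9, 2), (9, 3), (13, 2), (14, 3), (17, 3), (18, 2), (22, 2), (22, 3), (25, 2), (25, 3), (29, 2), (30, 3)]
Holes: [(1, 3), (2, 2), (6, 2), (6, 3), (9, 2), (9, 3), (13, 2), (14, 3), (17, 3), (18, 2), (22, 2), (22, 3), (25, 2), (25, 3), (29, 2), (30, 3)]

Answer: yes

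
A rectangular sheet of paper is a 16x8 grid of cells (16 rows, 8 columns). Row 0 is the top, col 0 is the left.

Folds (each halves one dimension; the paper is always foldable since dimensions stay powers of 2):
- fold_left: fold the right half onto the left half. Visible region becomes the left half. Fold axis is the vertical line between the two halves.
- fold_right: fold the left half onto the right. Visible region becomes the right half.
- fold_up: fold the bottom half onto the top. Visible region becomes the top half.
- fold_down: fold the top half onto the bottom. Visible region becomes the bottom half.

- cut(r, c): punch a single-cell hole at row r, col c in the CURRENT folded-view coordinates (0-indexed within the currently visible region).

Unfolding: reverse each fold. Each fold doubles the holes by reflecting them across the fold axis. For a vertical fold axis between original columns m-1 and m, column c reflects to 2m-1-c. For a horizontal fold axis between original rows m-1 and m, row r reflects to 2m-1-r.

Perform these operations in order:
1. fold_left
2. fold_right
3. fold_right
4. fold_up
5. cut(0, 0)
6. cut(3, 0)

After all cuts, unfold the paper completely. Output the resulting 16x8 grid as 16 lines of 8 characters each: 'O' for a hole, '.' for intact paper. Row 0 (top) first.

Answer: OOOOOOOO
........
........
OOOOOOOO
........
........
........
........
........
........
........
........
OOOOOOOO
........
........
OOOOOOOO

Derivation:
Op 1 fold_left: fold axis v@4; visible region now rows[0,16) x cols[0,4) = 16x4
Op 2 fold_right: fold axis v@2; visible region now rows[0,16) x cols[2,4) = 16x2
Op 3 fold_right: fold axis v@3; visible region now rows[0,16) x cols[3,4) = 16x1
Op 4 fold_up: fold axis h@8; visible region now rows[0,8) x cols[3,4) = 8x1
Op 5 cut(0, 0): punch at orig (0,3); cuts so far [(0, 3)]; region rows[0,8) x cols[3,4) = 8x1
Op 6 cut(3, 0): punch at orig (3,3); cuts so far [(0, 3), (3, 3)]; region rows[0,8) x cols[3,4) = 8x1
Unfold 1 (reflect across h@8): 4 holes -> [(0, 3), (3, 3), (12, 3), (15, 3)]
Unfold 2 (reflect across v@3): 8 holes -> [(0, 2), (0, 3), (3, 2), (3, 3), (12, 2), (12, 3), (15, 2), (15, 3)]
Unfold 3 (reflect across v@2): 16 holes -> [(0, 0), (0, 1), (0, 2), (0, 3), (3, 0), (3, 1), (3, 2), (3, 3), (12, 0), (12, 1), (12, 2), (12, 3), (15, 0), (15, 1), (15, 2), (15, 3)]
Unfold 4 (reflect across v@4): 32 holes -> [(0, 0), (0, 1), (0, 2), (0, 3), (0, 4), (0, 5), (0, 6), (0, 7), (3, 0), (3, 1), (3, 2), (3, 3), (3, 4), (3, 5), (3, 6), (3, 7), (12, 0), (12, 1), (12, 2), (12, 3), (12, 4), (12, 5), (12, 6), (12, 7), (15, 0), (15, 1), (15, 2), (15, 3), (15, 4), (15, 5), (15, 6), (15, 7)]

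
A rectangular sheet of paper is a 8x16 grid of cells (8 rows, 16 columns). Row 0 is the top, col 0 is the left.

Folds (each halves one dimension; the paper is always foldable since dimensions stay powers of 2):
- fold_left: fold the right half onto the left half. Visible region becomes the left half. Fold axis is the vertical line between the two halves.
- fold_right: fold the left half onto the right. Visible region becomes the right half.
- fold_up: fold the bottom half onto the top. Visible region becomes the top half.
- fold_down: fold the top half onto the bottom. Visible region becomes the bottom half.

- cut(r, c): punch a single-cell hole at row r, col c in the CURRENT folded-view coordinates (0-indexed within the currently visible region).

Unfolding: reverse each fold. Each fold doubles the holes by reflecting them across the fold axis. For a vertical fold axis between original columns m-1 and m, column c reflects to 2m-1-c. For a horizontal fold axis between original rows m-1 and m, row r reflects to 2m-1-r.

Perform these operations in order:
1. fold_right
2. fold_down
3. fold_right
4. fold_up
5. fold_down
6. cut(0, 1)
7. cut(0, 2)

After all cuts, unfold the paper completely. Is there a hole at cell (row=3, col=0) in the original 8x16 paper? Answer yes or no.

Op 1 fold_right: fold axis v@8; visible region now rows[0,8) x cols[8,16) = 8x8
Op 2 fold_down: fold axis h@4; visible region now rows[4,8) x cols[8,16) = 4x8
Op 3 fold_right: fold axis v@12; visible region now rows[4,8) x cols[12,16) = 4x4
Op 4 fold_up: fold axis h@6; visible region now rows[4,6) x cols[12,16) = 2x4
Op 5 fold_down: fold axis h@5; visible region now rows[5,6) x cols[12,16) = 1x4
Op 6 cut(0, 1): punch at orig (5,13); cuts so far [(5, 13)]; region rows[5,6) x cols[12,16) = 1x4
Op 7 cut(0, 2): punch at orig (5,14); cuts so far [(5, 13), (5, 14)]; region rows[5,6) x cols[12,16) = 1x4
Unfold 1 (reflect across h@5): 4 holes -> [(4, 13), (4, 14), (5, 13), (5, 14)]
Unfold 2 (reflect across h@6): 8 holes -> [(4, 13), (4, 14), (5, 13), (5, 14), (6, 13), (6, 14), (7, 13), (7, 14)]
Unfold 3 (reflect across v@12): 16 holes -> [(4, 9), (4, 10), (4, 13), (4, 14), (5, 9), (5, 10), (5, 13), (5, 14), (6, 9), (6, 10), (6, 13), (6, 14), (7, 9), (7, 10), (7, 13), (7, 14)]
Unfold 4 (reflect across h@4): 32 holes -> [(0, 9), (0, 10), (0, 13), (0, 14), (1, 9), (1, 10), (1, 13), (1, 14), (2, 9), (2, 10), (2, 13), (2, 14), (3, 9), (3, 10), (3, 13), (3, 14), (4, 9), (4, 10), (4, 13), (4, 14), (5, 9), (5, 10), (5, 13), (5, 14), (6, 9), (6, 10), (6, 13), (6, 14), (7, 9), (7, 10), (7, 13), (7, 14)]
Unfold 5 (reflect across v@8): 64 holes -> [(0, 1), (0, 2), (0, 5), (0, 6), (0, 9), (0, 10), (0, 13), (0, 14), (1, 1), (1, 2), (1, 5), (1, 6), (1, 9), (1, 10), (1, 13), (1, 14), (2, 1), (2, 2), (2, 5), (2, 6), (2, 9), (2, 10), (2, 13), (2, 14), (3, 1), (3, 2), (3, 5), (3, 6), (3, 9), (3, 10), (3, 13), (3, 14), (4, 1), (4, 2), (4, 5), (4, 6), (4, 9), (4, 10), (4, 13), (4, 14), (5, 1), (5, 2), (5, 5), (5, 6), (5, 9), (5, 10), (5, 13), (5, 14), (6, 1), (6, 2), (6, 5), (6, 6), (6, 9), (6, 10), (6, 13), (6, 14), (7, 1), (7, 2), (7, 5), (7, 6), (7, 9), (7, 10), (7, 13), (7, 14)]
Holes: [(0, 1), (0, 2), (0, 5), (0, 6), (0, 9), (0, 10), (0, 13), (0, 14), (1, 1), (1, 2), (1, 5), (1, 6), (1, 9), (1, 10), (1, 13), (1, 14), (2, 1), (2, 2), (2, 5), (2, 6), (2, 9), (2, 10), (2, 13), (2, 14), (3, 1), (3, 2), (3, 5), (3, 6), (3, 9), (3, 10), (3, 13), (3, 14), (4, 1), (4, 2), (4, 5), (4, 6), (4, 9), (4, 10), (4, 13), (4, 14), (5, 1), (5, 2), (5, 5), (5, 6), (5, 9), (5, 10), (5, 13), (5, 14), (6, 1), (6, 2), (6, 5), (6, 6), (6, 9), (6, 10), (6, 13), (6, 14), (7, 1), (7, 2), (7, 5), (7, 6), (7, 9), (7, 10), (7, 13), (7, 14)]

Answer: no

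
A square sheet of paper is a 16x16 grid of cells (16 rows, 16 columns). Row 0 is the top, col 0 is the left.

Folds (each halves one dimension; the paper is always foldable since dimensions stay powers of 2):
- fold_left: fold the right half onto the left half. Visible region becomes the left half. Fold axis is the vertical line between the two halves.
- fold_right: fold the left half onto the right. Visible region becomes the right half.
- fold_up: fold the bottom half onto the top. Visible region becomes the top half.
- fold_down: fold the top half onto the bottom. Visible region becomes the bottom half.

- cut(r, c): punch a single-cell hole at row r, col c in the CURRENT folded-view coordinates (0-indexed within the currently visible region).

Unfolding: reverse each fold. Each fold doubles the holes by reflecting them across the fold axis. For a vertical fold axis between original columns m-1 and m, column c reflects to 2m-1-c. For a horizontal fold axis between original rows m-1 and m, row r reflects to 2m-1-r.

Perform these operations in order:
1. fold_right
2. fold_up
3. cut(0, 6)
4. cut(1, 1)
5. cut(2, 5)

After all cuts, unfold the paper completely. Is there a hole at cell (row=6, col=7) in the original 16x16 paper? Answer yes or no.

Answer: no

Derivation:
Op 1 fold_right: fold axis v@8; visible region now rows[0,16) x cols[8,16) = 16x8
Op 2 fold_up: fold axis h@8; visible region now rows[0,8) x cols[8,16) = 8x8
Op 3 cut(0, 6): punch at orig (0,14); cuts so far [(0, 14)]; region rows[0,8) x cols[8,16) = 8x8
Op 4 cut(1, 1): punch at orig (1,9); cuts so far [(0, 14), (1, 9)]; region rows[0,8) x cols[8,16) = 8x8
Op 5 cut(2, 5): punch at orig (2,13); cuts so far [(0, 14), (1, 9), (2, 13)]; region rows[0,8) x cols[8,16) = 8x8
Unfold 1 (reflect across h@8): 6 holes -> [(0, 14), (1, 9), (2, 13), (13, 13), (14, 9), (15, 14)]
Unfold 2 (reflect across v@8): 12 holes -> [(0, 1), (0, 14), (1, 6), (1, 9), (2, 2), (2, 13), (13, 2), (13, 13), (14, 6), (14, 9), (15, 1), (15, 14)]
Holes: [(0, 1), (0, 14), (1, 6), (1, 9), (2, 2), (2, 13), (13, 2), (13, 13), (14, 6), (14, 9), (15, 1), (15, 14)]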